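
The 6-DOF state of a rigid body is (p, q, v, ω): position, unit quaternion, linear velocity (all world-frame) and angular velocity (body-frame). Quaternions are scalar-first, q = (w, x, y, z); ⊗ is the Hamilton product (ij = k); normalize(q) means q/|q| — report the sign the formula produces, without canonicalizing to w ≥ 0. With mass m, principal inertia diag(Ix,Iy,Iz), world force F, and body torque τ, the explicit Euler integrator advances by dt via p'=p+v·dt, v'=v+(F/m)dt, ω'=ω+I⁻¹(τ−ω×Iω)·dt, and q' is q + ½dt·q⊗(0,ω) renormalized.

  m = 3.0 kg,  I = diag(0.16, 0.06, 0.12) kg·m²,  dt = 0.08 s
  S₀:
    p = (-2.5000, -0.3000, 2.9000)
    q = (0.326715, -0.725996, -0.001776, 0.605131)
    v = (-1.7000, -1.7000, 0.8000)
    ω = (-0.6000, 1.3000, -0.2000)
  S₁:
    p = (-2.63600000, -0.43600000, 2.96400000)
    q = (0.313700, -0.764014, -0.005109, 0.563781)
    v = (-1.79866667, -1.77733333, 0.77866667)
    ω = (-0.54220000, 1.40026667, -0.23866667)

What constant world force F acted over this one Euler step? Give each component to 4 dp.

F = (-3.7000, -2.9000, -0.8000)

v₁ − v₀ = (-0.09866667, -0.07733333, -0.02133333)
F = m·Δv/dt = (-3.7000, -2.9000, -0.8000)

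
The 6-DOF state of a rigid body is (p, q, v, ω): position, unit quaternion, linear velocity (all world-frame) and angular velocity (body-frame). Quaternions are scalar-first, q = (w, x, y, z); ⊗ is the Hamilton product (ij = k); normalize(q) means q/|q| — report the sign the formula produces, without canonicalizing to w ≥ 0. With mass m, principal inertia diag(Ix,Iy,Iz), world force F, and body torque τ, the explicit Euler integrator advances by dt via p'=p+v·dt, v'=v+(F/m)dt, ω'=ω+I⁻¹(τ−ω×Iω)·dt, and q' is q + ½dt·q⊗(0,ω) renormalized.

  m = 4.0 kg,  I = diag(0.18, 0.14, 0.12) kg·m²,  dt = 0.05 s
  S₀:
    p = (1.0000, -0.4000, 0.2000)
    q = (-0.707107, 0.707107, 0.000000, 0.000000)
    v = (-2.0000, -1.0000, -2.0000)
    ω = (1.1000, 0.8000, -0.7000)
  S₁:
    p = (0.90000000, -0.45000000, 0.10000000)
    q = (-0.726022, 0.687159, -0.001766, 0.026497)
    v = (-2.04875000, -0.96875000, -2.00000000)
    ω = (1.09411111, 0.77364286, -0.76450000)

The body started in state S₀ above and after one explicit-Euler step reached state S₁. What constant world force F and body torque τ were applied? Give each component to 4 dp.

ω₁ − ω₀ = (-0.00588889, -0.02635714, -0.06450000)
precession coupling = (0.0112, -0.0462, -0.0352)
τ = I·(Δω/dt) + ω₀×(Iω₀) = (-0.0100, -0.1200, -0.1900)
velocity change Δv = (-0.04875000, 0.03125000, 0.00000000)
F = m·Δv/dt = (-3.9000, 2.5000, 0.0000)

F = (-3.9000, 2.5000, 0.0000)
τ = (-0.0100, -0.1200, -0.1900)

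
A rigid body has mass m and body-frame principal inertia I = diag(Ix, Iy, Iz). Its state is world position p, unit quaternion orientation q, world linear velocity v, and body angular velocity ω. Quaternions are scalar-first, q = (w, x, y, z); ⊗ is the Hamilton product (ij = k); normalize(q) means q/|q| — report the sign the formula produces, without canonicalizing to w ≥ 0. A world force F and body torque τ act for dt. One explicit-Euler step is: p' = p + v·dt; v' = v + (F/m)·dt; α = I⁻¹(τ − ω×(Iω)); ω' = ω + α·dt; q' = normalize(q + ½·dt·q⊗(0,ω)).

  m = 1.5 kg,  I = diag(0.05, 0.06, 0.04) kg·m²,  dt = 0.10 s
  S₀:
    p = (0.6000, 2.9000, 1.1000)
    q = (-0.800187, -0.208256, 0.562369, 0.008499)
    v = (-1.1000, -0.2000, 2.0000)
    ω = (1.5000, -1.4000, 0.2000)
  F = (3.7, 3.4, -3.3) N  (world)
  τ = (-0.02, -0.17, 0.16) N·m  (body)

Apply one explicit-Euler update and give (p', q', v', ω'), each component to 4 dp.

gyro term ω×Iω = (0.0056, 0.0030, -0.0210)
α = I⁻¹(τ − ω×Iω) = (-0.5120, -2.8833, 4.5250)
new body rate ω' = (1.4488, -1.6883, 0.6525)
q⊗(0,ω) = (1.0980008, -1.0759081, 1.1746615, -0.7120325)
q' = normalize(q + ½dt·q⊗(0,ω)) = (-0.7414, -0.2607, 0.6178, -0.0270)
p' = p + v·dt = (0.4900, 2.8800, 1.3000)
v' = v + a·dt = (-0.8533, 0.0267, 1.7800)

p' = (0.4900, 2.8800, 1.3000)
q' = (-0.7414, -0.2607, 0.6178, -0.0270)
v' = (-0.8533, 0.0267, 1.7800)
ω' = (1.4488, -1.6883, 0.6525)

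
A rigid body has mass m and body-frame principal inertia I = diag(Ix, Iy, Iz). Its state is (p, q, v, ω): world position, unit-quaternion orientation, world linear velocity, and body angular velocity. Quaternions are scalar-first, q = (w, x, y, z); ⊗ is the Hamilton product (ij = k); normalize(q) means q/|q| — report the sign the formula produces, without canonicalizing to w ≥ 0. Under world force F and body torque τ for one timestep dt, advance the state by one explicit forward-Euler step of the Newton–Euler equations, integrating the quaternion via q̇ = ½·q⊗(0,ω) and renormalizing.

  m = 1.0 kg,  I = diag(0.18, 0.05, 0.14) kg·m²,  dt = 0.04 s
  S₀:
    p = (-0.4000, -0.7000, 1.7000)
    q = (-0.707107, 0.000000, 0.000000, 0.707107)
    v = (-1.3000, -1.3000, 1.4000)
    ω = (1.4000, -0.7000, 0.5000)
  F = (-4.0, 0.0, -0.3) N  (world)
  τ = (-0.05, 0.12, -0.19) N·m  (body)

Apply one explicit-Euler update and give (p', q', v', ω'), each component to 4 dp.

ω×(Iω) gyroscopic = (-0.0315, 0.0280, 0.1274)
α = I⁻¹(τ − ω×Iω) = (-0.1028, 1.8400, -2.2671)
new body rate ω' = (1.3959, -0.6264, 0.4093)
q⊗(0,ω) = (-0.3535535, -0.4949749, 1.4849247, -0.3535535)
q + ½dt·q⊗(0,ω), renormalized = (-0.7138, -0.0099, 0.0297, 0.6997)
a = F/m = (-4.0000, 0.0000, -0.3000)
new position p' = (-0.4520, -0.7520, 1.7560)
v + (F/m)dt = (-1.4600, -1.3000, 1.3880)

p' = (-0.4520, -0.7520, 1.7560)
q' = (-0.7138, -0.0099, 0.0297, 0.6997)
v' = (-1.4600, -1.3000, 1.3880)
ω' = (1.3959, -0.6264, 0.4093)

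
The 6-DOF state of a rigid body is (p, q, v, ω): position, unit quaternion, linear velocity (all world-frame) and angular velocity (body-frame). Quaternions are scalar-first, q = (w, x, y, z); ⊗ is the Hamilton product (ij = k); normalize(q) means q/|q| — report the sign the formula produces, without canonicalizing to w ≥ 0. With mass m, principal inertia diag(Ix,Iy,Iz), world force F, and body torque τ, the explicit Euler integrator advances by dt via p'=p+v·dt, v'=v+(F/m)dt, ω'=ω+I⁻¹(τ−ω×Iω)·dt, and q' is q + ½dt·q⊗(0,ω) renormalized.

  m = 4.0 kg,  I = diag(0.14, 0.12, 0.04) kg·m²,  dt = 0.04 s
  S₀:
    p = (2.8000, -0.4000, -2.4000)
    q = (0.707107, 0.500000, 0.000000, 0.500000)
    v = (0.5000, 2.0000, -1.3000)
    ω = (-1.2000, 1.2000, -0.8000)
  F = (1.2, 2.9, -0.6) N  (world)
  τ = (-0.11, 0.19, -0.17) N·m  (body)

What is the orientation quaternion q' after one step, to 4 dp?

q' = (0.7266, 0.4707, 0.0130, 0.5003)

Hamilton product q⊗(0,ω) = (1.0000000, -1.4485284, 0.6485284, 0.0343144)
q + ½dt·q⊗(0,ω), renormalized = (0.7266, 0.4707, 0.0130, 0.5003)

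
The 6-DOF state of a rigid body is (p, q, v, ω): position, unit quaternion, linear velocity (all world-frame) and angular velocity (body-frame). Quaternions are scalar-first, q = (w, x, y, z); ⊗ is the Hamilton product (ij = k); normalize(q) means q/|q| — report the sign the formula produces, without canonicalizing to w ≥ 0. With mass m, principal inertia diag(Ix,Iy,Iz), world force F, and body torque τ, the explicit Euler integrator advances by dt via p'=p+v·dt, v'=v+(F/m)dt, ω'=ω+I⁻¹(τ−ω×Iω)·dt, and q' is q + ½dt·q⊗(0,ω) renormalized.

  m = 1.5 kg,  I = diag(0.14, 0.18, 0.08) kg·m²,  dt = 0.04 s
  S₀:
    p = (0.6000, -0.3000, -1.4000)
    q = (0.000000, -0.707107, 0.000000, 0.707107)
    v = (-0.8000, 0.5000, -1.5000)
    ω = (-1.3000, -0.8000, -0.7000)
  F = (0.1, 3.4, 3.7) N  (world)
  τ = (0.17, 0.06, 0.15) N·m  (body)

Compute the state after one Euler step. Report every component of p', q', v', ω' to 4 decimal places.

a = F/m = (0.0667, 2.2667, 2.4667)
p + v·dt = (0.5680, -0.2800, -1.4600)
v + (F/m)dt = (-0.7973, 0.5907, -1.4013)
gyro term ω×Iω = (-0.0560, 0.0546, 0.0416)
α = I⁻¹(τ − ω×Iω) = (1.6143, 0.0300, 1.3550)
new body rate ω' = (-1.2354, -0.7988, -0.6458)
q⊗(0,ω) = (-0.4242642, 0.5656856, -1.4142140, 0.5656856)
updated quaternion q' = (-0.0085, -0.6954, -0.0283, 0.7180)

p' = (0.5680, -0.2800, -1.4600)
q' = (-0.0085, -0.6954, -0.0283, 0.7180)
v' = (-0.7973, 0.5907, -1.4013)
ω' = (-1.2354, -0.7988, -0.6458)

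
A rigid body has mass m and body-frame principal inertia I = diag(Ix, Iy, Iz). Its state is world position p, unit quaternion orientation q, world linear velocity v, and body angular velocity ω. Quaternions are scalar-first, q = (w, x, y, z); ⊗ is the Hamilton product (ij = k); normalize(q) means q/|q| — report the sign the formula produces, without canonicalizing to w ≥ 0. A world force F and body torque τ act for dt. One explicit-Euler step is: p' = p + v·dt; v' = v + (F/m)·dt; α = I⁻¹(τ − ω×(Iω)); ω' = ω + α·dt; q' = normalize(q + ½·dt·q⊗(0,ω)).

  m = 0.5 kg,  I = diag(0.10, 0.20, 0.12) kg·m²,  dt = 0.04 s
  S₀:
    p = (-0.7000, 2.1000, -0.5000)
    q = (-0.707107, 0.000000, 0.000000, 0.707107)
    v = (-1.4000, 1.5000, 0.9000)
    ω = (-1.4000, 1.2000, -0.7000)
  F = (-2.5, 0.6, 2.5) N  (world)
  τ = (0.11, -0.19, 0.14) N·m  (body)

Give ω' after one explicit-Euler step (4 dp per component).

ω' = (-1.3829, 1.1659, -0.5973)

α = I⁻¹(τ − ω×Iω) = (0.4280, -0.8520, 2.5667)
ω + α·dt = (-1.3829, 1.1659, -0.5973)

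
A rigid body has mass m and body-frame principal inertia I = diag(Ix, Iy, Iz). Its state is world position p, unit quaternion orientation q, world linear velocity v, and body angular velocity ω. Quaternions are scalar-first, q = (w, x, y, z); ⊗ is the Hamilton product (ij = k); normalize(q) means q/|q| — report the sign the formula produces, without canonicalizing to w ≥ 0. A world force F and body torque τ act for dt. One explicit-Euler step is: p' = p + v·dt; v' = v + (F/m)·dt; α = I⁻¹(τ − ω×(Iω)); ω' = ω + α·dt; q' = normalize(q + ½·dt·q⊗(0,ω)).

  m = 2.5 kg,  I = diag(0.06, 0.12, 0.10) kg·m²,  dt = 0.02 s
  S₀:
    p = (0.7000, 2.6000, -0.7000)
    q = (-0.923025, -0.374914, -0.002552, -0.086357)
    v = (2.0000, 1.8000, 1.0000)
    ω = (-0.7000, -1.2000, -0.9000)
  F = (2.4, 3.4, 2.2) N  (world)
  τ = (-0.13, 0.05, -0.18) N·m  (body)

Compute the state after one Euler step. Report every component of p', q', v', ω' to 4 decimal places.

p' = (0.7400, 2.6360, -0.6800)
q' = (-0.9263, -0.3694, 0.0058, -0.0736)
v' = (2.0192, 1.8272, 1.0176)
ω' = (-0.7361, -1.1875, -0.9461)

ω×(Iω) gyroscopic = (-0.0216, -0.0252, 0.0504)
angular accel α = (-1.8067, 0.6267, -2.3040)
ω + α·dt = (-0.7361, -1.1875, -0.9461)
q⊗(0,ω) = (-0.3432235, 0.5447859, 0.8306573, 1.2788329)
q + ½dt·q⊗(0,ω), renormalized = (-0.9263, -0.3694, 0.0058, -0.0736)
a = F/m = (0.9600, 1.3600, 0.8800)
new position p' = (0.7400, 2.6360, -0.6800)
v' = v + a·dt = (2.0192, 1.8272, 1.0176)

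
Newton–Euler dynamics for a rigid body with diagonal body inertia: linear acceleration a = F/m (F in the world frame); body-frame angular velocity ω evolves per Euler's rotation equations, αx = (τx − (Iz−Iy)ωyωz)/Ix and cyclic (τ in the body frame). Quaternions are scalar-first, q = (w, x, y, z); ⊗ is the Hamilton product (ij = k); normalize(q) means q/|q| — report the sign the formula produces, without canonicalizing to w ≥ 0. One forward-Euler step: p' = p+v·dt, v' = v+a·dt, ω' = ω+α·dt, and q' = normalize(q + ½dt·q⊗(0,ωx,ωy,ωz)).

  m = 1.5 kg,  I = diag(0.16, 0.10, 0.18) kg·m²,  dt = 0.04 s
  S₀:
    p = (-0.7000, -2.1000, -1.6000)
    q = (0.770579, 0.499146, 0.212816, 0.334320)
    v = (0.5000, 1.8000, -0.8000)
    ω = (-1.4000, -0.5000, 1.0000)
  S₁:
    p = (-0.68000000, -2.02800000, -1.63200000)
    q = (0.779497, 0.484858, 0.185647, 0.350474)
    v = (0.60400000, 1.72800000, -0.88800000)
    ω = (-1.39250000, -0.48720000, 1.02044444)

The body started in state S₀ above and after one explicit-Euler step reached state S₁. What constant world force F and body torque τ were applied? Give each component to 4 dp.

Δω = ω₁−ω₀ = (0.00750000, 0.01280000, 0.02044444)
applied torque τ = (-0.0100, 0.0600, 0.0500)
velocity change Δv = (0.10400000, -0.07200000, -0.08800000)
m·(v₁−v₀)/dt = (3.9000, -2.7000, -3.3000)

F = (3.9000, -2.7000, -3.3000)
τ = (-0.0100, 0.0600, 0.0500)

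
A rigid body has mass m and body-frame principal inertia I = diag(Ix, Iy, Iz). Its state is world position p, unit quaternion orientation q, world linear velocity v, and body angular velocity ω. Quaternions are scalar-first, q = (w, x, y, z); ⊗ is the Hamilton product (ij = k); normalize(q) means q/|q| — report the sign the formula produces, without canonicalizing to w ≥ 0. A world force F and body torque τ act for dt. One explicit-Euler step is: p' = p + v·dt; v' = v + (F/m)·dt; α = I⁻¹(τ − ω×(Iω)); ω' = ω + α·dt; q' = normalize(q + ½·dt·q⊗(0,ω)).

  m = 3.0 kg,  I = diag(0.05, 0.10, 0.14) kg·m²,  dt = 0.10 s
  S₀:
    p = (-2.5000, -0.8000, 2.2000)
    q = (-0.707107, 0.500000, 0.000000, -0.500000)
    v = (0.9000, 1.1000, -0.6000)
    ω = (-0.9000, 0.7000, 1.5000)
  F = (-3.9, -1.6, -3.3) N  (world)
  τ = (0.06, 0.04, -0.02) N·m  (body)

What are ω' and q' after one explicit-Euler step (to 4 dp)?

ω' = (-0.8640, 0.6185, 1.5082)
q' = (-0.6443, 0.5469, -0.0396, -0.5332)

gyro term ω×Iω = (0.0420, 0.1215, -0.0315)
angular accel α = (0.3600, -0.8150, 0.0821)
ω' = ω + α·dt = (-0.8640, 0.6185, 1.5082)
2q̇ = q⊗(0,ω) = (1.2000000, 0.9863963, -0.7949749, -0.7106605)
updated quaternion q' = (-0.6443, 0.5469, -0.0396, -0.5332)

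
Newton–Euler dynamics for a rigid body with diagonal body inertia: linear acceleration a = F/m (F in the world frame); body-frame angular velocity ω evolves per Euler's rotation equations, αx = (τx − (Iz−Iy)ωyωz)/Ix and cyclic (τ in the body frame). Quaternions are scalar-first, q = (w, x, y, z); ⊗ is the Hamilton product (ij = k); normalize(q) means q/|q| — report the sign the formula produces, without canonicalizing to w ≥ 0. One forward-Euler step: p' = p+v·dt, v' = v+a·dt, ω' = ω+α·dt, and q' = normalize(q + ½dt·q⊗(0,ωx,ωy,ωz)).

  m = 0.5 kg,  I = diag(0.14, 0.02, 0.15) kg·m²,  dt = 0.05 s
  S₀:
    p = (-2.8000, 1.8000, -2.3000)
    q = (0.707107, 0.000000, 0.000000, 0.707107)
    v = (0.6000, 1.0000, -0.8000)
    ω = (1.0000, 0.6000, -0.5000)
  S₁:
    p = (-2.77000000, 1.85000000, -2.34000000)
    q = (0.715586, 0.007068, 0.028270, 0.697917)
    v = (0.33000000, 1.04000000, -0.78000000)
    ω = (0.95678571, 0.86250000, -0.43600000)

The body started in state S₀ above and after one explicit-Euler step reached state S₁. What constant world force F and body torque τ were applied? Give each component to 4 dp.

v₁ − v₀ = (-0.27000000, 0.04000000, 0.02000000)
F = m·Δv/dt = (-2.7000, 0.4000, 0.2000)
Δω = ω₁−ω₀ = (-0.04321429, 0.26250000, 0.06400000)
τ = I·(Δω/dt) + ω₀×(Iω₀) = (-0.1600, 0.1100, 0.1200)

F = (-2.7000, 0.4000, 0.2000)
τ = (-0.1600, 0.1100, 0.1200)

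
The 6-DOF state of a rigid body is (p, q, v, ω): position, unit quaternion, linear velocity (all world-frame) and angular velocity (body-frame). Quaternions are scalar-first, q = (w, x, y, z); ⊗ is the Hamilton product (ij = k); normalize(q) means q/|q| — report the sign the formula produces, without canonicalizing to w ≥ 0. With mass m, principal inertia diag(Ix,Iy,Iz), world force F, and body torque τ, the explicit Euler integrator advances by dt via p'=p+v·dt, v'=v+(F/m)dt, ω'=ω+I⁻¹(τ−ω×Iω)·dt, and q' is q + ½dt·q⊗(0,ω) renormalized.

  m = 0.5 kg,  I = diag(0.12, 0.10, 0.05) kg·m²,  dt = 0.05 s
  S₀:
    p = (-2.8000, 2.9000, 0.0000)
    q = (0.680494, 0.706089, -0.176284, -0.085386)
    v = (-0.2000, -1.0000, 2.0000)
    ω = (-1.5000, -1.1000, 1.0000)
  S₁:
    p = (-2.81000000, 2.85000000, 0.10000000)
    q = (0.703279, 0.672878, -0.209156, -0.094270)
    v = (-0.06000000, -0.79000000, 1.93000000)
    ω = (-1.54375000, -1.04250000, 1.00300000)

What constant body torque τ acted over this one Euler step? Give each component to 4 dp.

τ = (-0.0500, 0.0100, -0.0300)

ω₁ − ω₀ = (-0.04375000, 0.05750000, 0.00300000)
ω₀×(Iω₀) = (0.0550, -0.1050, -0.0330)
I·α + gyro = (-0.0500, 0.0100, -0.0300)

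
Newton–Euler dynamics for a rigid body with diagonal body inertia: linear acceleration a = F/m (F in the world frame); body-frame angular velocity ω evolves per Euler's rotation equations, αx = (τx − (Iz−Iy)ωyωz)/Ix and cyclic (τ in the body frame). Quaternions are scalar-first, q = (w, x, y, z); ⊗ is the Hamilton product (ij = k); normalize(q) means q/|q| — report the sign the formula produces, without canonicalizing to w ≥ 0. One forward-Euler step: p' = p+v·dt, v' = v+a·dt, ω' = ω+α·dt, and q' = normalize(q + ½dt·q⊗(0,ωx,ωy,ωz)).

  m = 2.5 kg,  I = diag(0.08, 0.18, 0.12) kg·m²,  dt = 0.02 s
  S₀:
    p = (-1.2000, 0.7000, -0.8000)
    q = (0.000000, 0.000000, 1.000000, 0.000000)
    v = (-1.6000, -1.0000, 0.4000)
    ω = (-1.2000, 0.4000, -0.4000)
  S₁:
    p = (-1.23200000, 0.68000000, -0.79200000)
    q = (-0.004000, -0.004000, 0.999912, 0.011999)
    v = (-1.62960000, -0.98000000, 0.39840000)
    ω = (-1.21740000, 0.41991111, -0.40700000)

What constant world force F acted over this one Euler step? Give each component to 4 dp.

F = (-3.7000, 2.5000, -0.2000)

v₁ − v₀ = (-0.02960000, 0.02000000, -0.00160000)
m·(v₁−v₀)/dt = (-3.7000, 2.5000, -0.2000)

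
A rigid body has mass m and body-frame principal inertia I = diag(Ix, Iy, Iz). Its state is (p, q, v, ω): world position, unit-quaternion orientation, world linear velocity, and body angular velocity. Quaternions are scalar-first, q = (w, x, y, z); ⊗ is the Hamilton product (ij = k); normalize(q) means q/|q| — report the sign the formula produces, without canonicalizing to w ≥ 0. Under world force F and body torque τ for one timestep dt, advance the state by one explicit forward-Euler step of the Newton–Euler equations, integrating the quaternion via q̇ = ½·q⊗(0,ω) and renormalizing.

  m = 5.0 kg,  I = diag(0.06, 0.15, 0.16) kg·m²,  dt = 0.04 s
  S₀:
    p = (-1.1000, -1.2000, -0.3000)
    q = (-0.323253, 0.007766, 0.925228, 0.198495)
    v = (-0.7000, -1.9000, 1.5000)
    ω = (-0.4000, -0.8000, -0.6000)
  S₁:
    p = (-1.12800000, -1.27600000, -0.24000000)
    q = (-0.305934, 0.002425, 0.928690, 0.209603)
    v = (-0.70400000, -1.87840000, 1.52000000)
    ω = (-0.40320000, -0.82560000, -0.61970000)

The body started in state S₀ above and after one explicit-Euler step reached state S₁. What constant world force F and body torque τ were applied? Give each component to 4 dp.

F = (-0.5000, 2.7000, 2.5000)
τ = (0.0000, -0.1200, -0.0500)

Δω = ω₁−ω₀ = (-0.00320000, -0.02560000, -0.01970000)
gyro term ω₀×Iω₀ = (0.0048, -0.0240, 0.0288)
I·α + gyro = (0.0000, -0.1200, -0.0500)
Δv = v₁−v₀ = (-0.00400000, 0.02160000, 0.02000000)
m·(v₁−v₀)/dt = (-0.5000, 2.7000, 2.5000)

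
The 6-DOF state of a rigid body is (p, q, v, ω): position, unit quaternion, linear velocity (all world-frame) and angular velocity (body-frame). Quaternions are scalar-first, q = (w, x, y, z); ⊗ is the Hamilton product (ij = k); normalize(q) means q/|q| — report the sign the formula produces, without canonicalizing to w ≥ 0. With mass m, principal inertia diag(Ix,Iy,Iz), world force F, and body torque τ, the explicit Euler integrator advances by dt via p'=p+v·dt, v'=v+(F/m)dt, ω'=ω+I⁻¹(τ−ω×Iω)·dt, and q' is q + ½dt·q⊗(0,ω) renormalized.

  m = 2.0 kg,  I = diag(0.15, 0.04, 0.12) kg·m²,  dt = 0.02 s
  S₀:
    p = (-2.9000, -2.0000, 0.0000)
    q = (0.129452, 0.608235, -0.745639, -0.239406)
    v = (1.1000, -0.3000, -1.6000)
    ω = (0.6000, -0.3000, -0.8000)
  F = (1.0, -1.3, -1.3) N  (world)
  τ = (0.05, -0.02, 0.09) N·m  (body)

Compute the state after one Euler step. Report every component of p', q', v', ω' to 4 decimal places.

p' = (-2.8780, -2.0060, -0.0320)
q' = (0.1216, 0.6142, -0.7426, -0.2378)
v' = (1.1100, -0.3130, -1.6130)
ω' = (0.6041, -0.3028, -0.7883)

p + v·dt = (-2.8780, -2.0060, -0.0320)
v' = v + a·dt = (1.1100, -0.3130, -1.6130)
(τ − ω×Iω)/I = (0.2053, -0.1400, 0.5850)
ω + α·dt = (0.6041, -0.3028, -0.7883)
Hamilton product q⊗(0,ω) = (-0.7801575, 0.6023606, 0.3041088, 0.1613513)
q + ½dt·q⊗(0,ω), renormalized = (0.1216, 0.6142, -0.7426, -0.2378)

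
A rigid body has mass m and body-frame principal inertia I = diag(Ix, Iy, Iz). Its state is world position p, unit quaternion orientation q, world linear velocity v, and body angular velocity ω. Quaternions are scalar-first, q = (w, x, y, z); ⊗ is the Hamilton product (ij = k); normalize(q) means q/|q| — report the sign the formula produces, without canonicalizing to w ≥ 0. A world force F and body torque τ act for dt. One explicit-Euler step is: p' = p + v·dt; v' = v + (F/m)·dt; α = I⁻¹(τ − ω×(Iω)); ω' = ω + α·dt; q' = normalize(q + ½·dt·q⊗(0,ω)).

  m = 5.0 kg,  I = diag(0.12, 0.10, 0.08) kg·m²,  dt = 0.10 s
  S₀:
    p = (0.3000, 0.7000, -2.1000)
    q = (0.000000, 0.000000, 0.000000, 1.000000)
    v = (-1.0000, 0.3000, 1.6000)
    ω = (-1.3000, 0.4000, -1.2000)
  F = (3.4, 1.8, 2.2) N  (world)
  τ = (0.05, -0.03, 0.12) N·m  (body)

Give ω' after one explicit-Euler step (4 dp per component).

ω' = (-1.2663, 0.3076, -1.0630)

angular accel α = (0.3367, -0.9240, 1.3700)
new body rate ω' = (-1.2663, 0.3076, -1.0630)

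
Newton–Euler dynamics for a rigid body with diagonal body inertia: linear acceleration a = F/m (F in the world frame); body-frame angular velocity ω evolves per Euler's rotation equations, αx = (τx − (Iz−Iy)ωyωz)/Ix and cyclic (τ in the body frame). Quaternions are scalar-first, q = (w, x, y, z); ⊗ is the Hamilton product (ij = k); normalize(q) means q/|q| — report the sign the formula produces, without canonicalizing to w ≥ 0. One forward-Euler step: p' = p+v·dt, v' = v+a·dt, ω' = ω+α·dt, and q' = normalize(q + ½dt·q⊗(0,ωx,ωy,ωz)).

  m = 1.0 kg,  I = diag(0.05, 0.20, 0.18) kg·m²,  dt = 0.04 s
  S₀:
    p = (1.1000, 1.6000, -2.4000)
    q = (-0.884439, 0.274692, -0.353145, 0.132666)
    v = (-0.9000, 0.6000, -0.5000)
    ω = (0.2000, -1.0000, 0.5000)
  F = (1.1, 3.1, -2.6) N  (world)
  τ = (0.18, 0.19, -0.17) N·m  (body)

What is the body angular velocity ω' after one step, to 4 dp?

ω' = (0.3360, -0.9594, 0.4689)

ω×(Iω) gyroscopic = (0.0100, -0.0130, -0.0300)
(τ − ω×Iω)/I = (3.4000, 1.0150, -0.7778)
ω' = ω + α·dt = (0.3360, -0.9594, 0.4689)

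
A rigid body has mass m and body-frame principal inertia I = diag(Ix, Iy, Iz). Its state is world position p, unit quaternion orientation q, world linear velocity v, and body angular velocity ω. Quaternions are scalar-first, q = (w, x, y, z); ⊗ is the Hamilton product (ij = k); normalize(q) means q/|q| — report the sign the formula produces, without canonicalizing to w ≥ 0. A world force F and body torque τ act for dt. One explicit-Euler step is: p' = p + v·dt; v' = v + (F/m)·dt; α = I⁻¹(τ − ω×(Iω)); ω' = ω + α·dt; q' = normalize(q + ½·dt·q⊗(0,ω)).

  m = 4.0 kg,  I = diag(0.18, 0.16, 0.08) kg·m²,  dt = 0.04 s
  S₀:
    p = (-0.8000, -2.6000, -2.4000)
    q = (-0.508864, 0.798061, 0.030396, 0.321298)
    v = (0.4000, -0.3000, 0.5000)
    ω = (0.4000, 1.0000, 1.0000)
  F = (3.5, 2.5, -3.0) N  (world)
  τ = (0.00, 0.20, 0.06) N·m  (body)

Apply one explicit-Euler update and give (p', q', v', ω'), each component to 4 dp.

p' = (-0.7840, -2.6120, -2.3800)
q' = (-0.5221, 0.7878, 0.0068, 0.3267)
v' = (0.4350, -0.2750, 0.4700)
ω' = (0.4178, 1.0400, 1.0340)

a = F/m = (0.8750, 0.6250, -0.7500)
p' = p + v·dt = (-0.7840, -2.6120, -2.3800)
new velocity v' = (0.4350, -0.2750, 0.4700)
(τ − ω×Iω)/I = (0.4444, 1.0000, 0.8500)
ω' = ω + α·dt = (0.4178, 1.0400, 1.0340)
q⊗(0,ω) = (-0.6709184, -0.4944476, -1.1784058, 0.2770386)
updated quaternion q' = (-0.5221, 0.7878, 0.0068, 0.3267)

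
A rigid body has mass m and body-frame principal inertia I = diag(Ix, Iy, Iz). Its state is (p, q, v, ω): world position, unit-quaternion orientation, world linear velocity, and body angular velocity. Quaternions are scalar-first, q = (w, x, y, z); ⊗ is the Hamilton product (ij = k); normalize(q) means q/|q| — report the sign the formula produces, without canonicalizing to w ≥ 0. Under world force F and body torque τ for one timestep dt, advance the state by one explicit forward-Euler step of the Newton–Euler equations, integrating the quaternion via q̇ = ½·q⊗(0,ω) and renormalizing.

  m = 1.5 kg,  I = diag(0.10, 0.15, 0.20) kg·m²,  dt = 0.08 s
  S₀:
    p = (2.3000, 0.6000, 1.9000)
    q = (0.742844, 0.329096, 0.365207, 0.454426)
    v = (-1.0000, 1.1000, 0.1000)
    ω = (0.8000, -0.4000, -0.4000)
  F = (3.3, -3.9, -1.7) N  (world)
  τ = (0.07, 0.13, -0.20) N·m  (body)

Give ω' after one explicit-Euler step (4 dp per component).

ω' = (0.8496, -0.3477, -0.4736)

gyro term ω×Iω = (0.0080, 0.0320, -0.0160)
(τ − ω×Iω)/I = (0.6200, 0.6533, -0.9200)
ω' = ω + α·dt = (0.8496, -0.3477, -0.4736)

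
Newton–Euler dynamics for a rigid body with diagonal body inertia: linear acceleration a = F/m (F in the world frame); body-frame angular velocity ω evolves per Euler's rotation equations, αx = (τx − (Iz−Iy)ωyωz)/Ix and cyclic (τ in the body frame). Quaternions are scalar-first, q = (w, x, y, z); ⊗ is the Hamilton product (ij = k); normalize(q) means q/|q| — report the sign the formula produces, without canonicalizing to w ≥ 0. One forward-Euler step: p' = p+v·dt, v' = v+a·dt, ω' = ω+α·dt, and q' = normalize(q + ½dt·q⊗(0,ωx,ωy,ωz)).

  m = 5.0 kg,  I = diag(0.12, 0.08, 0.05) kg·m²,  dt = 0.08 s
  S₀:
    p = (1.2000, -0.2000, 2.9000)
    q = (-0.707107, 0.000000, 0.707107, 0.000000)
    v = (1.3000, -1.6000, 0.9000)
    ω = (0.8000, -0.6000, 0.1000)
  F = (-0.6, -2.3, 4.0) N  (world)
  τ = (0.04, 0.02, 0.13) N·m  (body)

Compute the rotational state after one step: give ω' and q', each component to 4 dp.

gyro term ω×Iω = (0.0018, 0.0056, 0.0192)
α = I⁻¹(τ − ω×Iω) = (0.3183, 0.1800, 2.2160)
ω' = ω + α·dt = (0.8255, -0.5856, 0.2773)
Hamilton product q⊗(0,ω) = (0.4242642, -0.4949749, 0.4242642, -0.6363963)
q' = normalize(q + ½dt·q⊗(0,ω)) = (-0.6896, -0.0198, 0.7235, -0.0254)

ω' = (0.8255, -0.5856, 0.2773)
q' = (-0.6896, -0.0198, 0.7235, -0.0254)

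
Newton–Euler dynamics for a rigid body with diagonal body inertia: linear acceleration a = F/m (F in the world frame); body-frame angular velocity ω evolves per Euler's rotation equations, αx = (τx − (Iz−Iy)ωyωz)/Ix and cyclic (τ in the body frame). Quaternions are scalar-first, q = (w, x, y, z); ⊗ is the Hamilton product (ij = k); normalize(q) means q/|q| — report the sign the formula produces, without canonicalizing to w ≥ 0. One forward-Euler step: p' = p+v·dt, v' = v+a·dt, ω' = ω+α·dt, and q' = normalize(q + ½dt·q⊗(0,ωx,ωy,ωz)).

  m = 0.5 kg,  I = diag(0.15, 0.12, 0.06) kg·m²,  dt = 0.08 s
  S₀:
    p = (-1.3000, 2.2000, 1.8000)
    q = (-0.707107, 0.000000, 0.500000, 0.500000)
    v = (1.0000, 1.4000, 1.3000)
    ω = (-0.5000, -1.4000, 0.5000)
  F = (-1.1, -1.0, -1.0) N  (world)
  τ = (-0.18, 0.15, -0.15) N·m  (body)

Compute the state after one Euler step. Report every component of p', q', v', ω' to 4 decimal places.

p' = (-1.2200, 2.3120, 1.9040)
q' = (-0.6878, 0.0520, 0.5286, 0.4949)
v' = (0.8240, 1.2400, 1.1400)
ω' = (-0.6184, -1.2850, 0.3280)

gyro term ω×Iω = (0.0420, -0.0225, -0.0210)
(τ − ω×Iω)/I = (-1.4800, 1.4375, -2.1500)
ω + α·dt = (-0.6184, -1.2850, 0.3280)
Hamilton product q⊗(0,ω) = (0.4500000, 1.3035535, 0.7399498, -0.1035535)
updated quaternion q' = (-0.6878, 0.0520, 0.5286, 0.4949)
a = F/m = (-2.2000, -2.0000, -2.0000)
p' = p + v·dt = (-1.2200, 2.3120, 1.9040)
new velocity v' = (0.8240, 1.2400, 1.1400)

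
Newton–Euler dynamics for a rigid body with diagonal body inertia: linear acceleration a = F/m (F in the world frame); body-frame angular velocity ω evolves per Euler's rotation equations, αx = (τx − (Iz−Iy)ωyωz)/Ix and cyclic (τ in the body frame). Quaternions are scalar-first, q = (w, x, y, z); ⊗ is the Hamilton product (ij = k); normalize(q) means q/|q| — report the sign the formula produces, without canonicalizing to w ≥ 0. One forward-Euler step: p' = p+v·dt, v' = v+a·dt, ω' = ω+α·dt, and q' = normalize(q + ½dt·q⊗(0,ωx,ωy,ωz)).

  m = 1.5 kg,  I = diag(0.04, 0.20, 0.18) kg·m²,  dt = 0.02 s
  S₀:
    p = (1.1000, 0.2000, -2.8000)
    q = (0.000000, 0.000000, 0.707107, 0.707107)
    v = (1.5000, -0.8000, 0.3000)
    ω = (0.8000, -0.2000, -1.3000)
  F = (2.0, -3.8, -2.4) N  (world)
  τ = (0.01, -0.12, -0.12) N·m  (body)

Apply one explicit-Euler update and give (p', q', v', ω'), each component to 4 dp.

p' = (1.1300, 0.1840, -2.7940)
q' = (0.0106, -0.0078, 0.7127, 0.7014)
v' = (1.5267, -0.8507, 0.2680)
ω' = (0.8076, -0.2266, -1.3105)

new position p' = (1.1300, 0.1840, -2.7940)
v + (F/m)dt = (1.5267, -0.8507, 0.2680)
gyro term ω×Iω = (-0.0052, 0.1456, -0.0256)
angular accel α = (0.3800, -1.3280, -0.5244)
new body rate ω' = (0.8076, -0.2266, -1.3105)
Hamilton product q⊗(0,ω) = (1.0606605, -0.7778177, 0.5656856, -0.5656856)
q' = normalize(q + ½dt·q⊗(0,ω)) = (0.0106, -0.0078, 0.7127, 0.7014)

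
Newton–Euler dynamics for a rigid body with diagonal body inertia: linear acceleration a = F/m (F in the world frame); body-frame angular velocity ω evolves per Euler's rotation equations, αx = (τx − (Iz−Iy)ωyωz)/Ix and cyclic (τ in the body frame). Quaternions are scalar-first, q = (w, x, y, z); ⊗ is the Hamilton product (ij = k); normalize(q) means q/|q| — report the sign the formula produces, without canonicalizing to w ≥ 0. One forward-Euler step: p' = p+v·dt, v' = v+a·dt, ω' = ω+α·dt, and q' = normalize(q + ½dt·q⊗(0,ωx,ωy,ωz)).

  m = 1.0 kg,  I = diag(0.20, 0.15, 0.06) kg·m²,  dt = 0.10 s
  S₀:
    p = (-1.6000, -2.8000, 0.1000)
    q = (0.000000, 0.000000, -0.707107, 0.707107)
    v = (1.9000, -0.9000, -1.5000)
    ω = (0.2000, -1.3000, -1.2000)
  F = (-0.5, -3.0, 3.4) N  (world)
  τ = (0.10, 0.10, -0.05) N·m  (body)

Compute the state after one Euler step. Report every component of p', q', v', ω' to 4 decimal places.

angular accel α = (1.2020, 0.8907, -1.0500)
new body rate ω' = (0.3202, -1.2109, -1.3050)
q⊗(0,ω) = (-0.0707107, 1.7677675, 0.1414214, 0.1414214)
updated quaternion q' = (-0.0035, 0.0880, -0.6973, 0.7114)
a = (-0.5000, -3.0000, 3.4000)
new position p' = (-1.4100, -2.8900, -0.0500)
v' = v + a·dt = (1.8500, -1.2000, -1.1600)

p' = (-1.4100, -2.8900, -0.0500)
q' = (-0.0035, 0.0880, -0.6973, 0.7114)
v' = (1.8500, -1.2000, -1.1600)
ω' = (0.3202, -1.2109, -1.3050)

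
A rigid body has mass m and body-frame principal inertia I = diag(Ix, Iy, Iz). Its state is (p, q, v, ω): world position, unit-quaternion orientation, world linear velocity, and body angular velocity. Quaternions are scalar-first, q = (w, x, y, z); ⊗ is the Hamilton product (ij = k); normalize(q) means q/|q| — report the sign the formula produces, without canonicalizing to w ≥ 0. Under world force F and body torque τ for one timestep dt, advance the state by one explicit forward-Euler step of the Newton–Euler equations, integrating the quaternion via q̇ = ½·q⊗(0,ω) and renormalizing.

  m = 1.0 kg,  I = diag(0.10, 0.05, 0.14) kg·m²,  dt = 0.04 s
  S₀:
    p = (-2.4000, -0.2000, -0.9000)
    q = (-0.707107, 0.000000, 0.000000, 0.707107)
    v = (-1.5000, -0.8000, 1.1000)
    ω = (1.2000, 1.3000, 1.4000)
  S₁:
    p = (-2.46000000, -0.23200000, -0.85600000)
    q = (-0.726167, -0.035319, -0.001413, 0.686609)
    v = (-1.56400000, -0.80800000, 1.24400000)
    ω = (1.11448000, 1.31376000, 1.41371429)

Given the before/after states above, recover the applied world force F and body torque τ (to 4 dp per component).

F = (-1.6000, -0.2000, 3.6000)
τ = (-0.0500, -0.0500, -0.0300)

rate change Δω = (-0.08552000, 0.01376000, 0.01371429)
gyro term ω₀×Iω₀ = (0.1638, -0.0672, -0.0780)
applied torque τ = (-0.0500, -0.0500, -0.0300)
Δv = v₁−v₀ = (-0.06400000, -0.00800000, 0.14400000)
F = m·Δv/dt = (-1.6000, -0.2000, 3.6000)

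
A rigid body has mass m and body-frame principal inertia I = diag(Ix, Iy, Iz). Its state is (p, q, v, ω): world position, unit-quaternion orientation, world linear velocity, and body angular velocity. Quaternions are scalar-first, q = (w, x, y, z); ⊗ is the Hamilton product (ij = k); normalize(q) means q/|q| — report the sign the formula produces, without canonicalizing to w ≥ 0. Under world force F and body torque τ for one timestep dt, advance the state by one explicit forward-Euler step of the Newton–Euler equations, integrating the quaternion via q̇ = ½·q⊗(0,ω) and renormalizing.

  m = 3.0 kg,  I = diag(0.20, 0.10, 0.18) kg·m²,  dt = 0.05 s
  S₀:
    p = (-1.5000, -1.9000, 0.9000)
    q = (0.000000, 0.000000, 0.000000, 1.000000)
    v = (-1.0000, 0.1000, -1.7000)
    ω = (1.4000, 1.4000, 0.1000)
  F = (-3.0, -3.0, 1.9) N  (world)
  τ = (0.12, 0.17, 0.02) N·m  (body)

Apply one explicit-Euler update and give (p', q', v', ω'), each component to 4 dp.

a = F/m = (-1.0000, -1.0000, 0.6333)
p + v·dt = (-1.5500, -1.8950, 0.8150)
v + (F/m)dt = (-1.0500, 0.0500, -1.6683)
α = I⁻¹(τ − ω×Iω) = (0.5440, 1.6720, 1.2000)
ω' = ω + α·dt = (1.4272, 1.4836, 0.1600)
q⊗(0,ω) = (-0.1000000, -1.4000000, 1.4000000, 0.0000000)
q' = normalize(q + ½dt·q⊗(0,ω)) = (-0.0025, -0.0350, 0.0350, 0.9988)

p' = (-1.5500, -1.8950, 0.8150)
q' = (-0.0025, -0.0350, 0.0350, 0.9988)
v' = (-1.0500, 0.0500, -1.6683)
ω' = (1.4272, 1.4836, 0.1600)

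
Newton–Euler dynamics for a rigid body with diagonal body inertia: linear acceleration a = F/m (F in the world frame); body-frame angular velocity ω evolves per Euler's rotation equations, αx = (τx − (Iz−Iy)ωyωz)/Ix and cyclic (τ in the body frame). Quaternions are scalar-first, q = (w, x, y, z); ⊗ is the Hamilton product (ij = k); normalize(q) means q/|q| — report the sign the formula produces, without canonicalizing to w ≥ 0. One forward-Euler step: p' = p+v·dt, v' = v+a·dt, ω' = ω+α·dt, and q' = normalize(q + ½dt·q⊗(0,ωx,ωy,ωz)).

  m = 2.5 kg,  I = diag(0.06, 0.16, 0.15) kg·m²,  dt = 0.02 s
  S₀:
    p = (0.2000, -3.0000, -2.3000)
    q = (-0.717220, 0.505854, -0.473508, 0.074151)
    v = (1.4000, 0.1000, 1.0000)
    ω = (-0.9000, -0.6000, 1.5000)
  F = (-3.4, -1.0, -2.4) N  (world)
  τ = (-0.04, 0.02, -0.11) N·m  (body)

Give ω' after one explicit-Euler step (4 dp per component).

ω' = (-0.9163, -0.6127, 1.4781)

angular accel α = (-0.8167, -0.6344, -1.0933)
ω + α·dt = (-0.9163, -0.6127, 1.4781)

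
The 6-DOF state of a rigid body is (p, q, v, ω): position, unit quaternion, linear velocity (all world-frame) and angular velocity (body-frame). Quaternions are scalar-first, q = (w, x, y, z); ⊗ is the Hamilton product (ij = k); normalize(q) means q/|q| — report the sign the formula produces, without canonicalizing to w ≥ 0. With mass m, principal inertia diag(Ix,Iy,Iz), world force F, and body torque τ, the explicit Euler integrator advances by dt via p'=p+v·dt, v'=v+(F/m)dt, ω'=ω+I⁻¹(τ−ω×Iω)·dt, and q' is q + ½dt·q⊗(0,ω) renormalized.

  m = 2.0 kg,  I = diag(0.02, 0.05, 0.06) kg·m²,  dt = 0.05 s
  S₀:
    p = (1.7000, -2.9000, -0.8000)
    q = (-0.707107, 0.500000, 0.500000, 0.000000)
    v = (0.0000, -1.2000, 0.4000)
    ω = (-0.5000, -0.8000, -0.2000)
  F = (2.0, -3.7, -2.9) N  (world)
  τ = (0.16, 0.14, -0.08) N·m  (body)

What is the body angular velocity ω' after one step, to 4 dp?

α = I⁻¹(τ − ω×Iω) = (7.9200, 2.8800, -1.5333)
new body rate ω' = (-0.1040, -0.6560, -0.2767)

ω' = (-0.1040, -0.6560, -0.2767)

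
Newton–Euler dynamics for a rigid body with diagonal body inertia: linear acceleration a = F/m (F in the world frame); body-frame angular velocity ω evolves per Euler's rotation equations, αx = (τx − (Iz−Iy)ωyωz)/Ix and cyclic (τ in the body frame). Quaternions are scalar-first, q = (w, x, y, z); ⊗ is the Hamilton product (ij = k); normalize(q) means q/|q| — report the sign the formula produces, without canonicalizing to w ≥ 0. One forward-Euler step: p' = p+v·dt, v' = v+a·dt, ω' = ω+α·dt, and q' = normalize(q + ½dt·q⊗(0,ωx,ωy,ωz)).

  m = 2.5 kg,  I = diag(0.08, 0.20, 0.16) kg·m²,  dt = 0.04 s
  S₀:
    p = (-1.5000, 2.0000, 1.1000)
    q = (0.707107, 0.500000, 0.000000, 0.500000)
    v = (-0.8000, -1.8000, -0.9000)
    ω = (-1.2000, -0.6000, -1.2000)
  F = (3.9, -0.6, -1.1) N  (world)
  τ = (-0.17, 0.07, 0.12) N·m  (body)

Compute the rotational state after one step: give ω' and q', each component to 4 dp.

precession coupling ω×(Iω) = (-0.0288, -0.1152, 0.0864)
angular accel α = (-1.7650, 0.9260, 0.2100)
new body rate ω' = (-1.2706, -0.5630, -1.1916)
2q̇ = q⊗(0,ω) = (1.2000000, -0.5485284, -0.4242642, -1.1485284)
updated quaternion q' = (0.7306, 0.4887, -0.0085, 0.4767)

ω' = (-1.2706, -0.5630, -1.1916)
q' = (0.7306, 0.4887, -0.0085, 0.4767)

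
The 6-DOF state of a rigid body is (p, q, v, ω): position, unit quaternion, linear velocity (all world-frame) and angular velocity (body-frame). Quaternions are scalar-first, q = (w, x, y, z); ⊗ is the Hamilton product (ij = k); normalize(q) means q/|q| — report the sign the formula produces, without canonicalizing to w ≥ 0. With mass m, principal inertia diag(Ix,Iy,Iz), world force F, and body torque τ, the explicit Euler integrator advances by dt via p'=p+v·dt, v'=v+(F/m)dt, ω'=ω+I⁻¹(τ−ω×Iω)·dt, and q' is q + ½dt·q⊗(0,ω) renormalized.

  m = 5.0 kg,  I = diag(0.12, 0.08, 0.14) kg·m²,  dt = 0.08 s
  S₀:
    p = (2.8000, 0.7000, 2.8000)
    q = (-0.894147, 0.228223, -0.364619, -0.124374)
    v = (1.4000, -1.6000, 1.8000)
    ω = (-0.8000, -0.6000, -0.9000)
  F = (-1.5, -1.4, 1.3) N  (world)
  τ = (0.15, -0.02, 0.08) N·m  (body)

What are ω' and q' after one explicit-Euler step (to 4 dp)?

ω' = (-0.7216, -0.6056, -0.8433)
q' = (-0.8988, 0.2666, -0.3305, -0.1092)

ω×(Iω) gyroscopic = (0.0324, -0.0144, -0.0192)
α = I⁻¹(τ − ω×Iω) = (0.9800, -0.0700, 0.7086)
ω' = ω + α·dt = (-0.7216, -0.6056, -0.8433)
q⊗(0,ω) = (-0.1481296, 0.9688503, 0.8413881, 0.3761033)
q' = normalize(q + ½dt·q⊗(0,ω)) = (-0.8988, 0.2666, -0.3305, -0.1092)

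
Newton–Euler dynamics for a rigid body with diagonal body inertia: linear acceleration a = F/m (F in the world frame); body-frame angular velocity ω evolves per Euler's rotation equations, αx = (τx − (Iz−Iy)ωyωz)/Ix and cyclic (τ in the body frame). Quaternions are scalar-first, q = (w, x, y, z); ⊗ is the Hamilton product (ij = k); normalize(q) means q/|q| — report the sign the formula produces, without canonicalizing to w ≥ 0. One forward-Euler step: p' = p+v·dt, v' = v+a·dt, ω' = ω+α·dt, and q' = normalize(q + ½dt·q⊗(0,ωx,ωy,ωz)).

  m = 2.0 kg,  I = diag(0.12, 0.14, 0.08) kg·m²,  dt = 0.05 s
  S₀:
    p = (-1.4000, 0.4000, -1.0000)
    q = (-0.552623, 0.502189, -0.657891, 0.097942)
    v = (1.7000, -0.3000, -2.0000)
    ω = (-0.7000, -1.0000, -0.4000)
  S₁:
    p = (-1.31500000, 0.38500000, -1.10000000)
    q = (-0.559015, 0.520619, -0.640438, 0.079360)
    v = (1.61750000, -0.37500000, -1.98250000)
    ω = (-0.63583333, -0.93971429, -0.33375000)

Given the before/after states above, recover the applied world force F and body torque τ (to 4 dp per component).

F = (-3.3000, -3.0000, 0.7000)
τ = (0.1300, 0.1800, 0.1200)

v₁ − v₀ = (-0.08250000, -0.07500000, 0.01750000)
m·(v₁−v₀)/dt = (-3.3000, -3.0000, 0.7000)
Δω = ω₁−ω₀ = (0.06416667, 0.06028571, 0.06625000)
applied torque τ = (0.1300, 0.1800, 0.1200)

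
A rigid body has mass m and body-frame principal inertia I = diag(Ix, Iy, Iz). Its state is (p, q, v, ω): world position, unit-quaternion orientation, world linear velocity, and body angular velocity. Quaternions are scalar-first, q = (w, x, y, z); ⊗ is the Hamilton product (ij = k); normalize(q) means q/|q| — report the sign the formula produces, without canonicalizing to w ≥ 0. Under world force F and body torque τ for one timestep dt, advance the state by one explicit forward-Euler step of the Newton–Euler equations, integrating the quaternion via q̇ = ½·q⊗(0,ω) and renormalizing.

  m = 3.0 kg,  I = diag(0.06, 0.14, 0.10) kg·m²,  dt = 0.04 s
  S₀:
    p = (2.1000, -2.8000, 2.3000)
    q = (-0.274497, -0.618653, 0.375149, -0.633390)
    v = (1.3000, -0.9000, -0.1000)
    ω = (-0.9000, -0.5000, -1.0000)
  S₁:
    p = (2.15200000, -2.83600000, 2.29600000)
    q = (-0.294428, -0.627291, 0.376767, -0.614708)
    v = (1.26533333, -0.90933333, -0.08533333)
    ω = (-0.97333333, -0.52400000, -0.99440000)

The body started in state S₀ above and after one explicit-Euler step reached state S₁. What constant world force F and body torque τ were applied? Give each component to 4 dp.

F = (-2.6000, -0.7000, 1.1000)
τ = (-0.1300, -0.1200, 0.0500)

v₁ − v₀ = (-0.03466667, -0.00933333, 0.01466667)
F = m·Δv/dt = (-2.6000, -0.7000, 1.1000)
ω₁ − ω₀ = (-0.07333333, -0.02400000, 0.00560000)
applied torque τ = (-0.1300, -0.1200, 0.0500)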